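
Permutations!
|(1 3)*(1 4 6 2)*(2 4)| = |(1 3 2)(4 6)| = 6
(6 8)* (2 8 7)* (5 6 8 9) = [0, 1, 9, 3, 4, 6, 7, 2, 8, 5] = (2 9 5 6 7)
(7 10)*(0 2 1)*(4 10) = (0 2 1)(4 10 7) = [2, 0, 1, 3, 10, 5, 6, 4, 8, 9, 7]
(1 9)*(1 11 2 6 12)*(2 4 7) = (1 9 11 4 7 2 6 12) = [0, 9, 6, 3, 7, 5, 12, 2, 8, 11, 10, 4, 1]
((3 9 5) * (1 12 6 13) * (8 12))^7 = [0, 12, 2, 9, 4, 3, 1, 7, 6, 5, 10, 11, 13, 8] = (1 12 13 8 6)(3 9 5)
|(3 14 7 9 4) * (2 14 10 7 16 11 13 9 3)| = 21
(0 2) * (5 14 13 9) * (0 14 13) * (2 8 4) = (0 8 4 2 14)(5 13 9) = [8, 1, 14, 3, 2, 13, 6, 7, 4, 5, 10, 11, 12, 9, 0]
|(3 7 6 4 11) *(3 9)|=6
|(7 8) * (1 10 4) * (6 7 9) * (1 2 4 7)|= |(1 10 7 8 9 6)(2 4)|= 6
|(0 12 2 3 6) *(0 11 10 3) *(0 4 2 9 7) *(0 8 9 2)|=12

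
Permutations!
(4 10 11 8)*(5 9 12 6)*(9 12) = [0, 1, 2, 3, 10, 12, 5, 7, 4, 9, 11, 8, 6] = (4 10 11 8)(5 12 6)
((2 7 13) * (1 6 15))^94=(1 6 15)(2 7 13)=[0, 6, 7, 3, 4, 5, 15, 13, 8, 9, 10, 11, 12, 2, 14, 1]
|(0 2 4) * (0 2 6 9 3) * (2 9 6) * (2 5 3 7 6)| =|(0 5 3)(2 4 9 7 6)| =15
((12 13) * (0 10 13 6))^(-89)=(0 10 13 12 6)=[10, 1, 2, 3, 4, 5, 0, 7, 8, 9, 13, 11, 6, 12]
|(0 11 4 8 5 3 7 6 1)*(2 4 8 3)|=10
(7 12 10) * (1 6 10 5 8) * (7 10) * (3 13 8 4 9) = (1 6 7 12 5 4 9 3 13 8) = [0, 6, 2, 13, 9, 4, 7, 12, 1, 3, 10, 11, 5, 8]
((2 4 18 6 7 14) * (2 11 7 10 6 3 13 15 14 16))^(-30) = (18) = [0, 1, 2, 3, 4, 5, 6, 7, 8, 9, 10, 11, 12, 13, 14, 15, 16, 17, 18]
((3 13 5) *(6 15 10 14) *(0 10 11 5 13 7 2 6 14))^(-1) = [10, 1, 7, 5, 4, 11, 2, 3, 8, 9, 0, 15, 12, 13, 14, 6] = (0 10)(2 7 3 5 11 15 6)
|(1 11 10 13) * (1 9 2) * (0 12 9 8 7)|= |(0 12 9 2 1 11 10 13 8 7)|= 10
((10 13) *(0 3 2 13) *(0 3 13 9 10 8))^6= (13)(2 10)(3 9)= [0, 1, 10, 9, 4, 5, 6, 7, 8, 3, 2, 11, 12, 13]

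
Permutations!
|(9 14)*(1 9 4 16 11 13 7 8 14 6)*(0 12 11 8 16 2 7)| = |(0 12 11 13)(1 9 6)(2 7 16 8 14 4)| = 12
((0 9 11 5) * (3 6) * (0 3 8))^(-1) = (0 8 6 3 5 11 9) = [8, 1, 2, 5, 4, 11, 3, 7, 6, 0, 10, 9]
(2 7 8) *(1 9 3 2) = (1 9 3 2 7 8) = [0, 9, 7, 2, 4, 5, 6, 8, 1, 3]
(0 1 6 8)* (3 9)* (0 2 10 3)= (0 1 6 8 2 10 3 9)= [1, 6, 10, 9, 4, 5, 8, 7, 2, 0, 3]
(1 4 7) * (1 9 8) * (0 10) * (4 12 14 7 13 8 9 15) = (0 10)(1 12 14 7 15 4 13 8) = [10, 12, 2, 3, 13, 5, 6, 15, 1, 9, 0, 11, 14, 8, 7, 4]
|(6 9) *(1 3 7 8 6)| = |(1 3 7 8 6 9)| = 6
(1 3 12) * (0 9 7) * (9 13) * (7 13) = [7, 3, 2, 12, 4, 5, 6, 0, 8, 13, 10, 11, 1, 9] = (0 7)(1 3 12)(9 13)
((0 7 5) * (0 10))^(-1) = [10, 1, 2, 3, 4, 7, 6, 0, 8, 9, 5] = (0 10 5 7)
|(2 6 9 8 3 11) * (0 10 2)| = 8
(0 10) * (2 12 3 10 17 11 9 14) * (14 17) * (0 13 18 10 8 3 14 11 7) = [11, 1, 12, 8, 4, 5, 6, 0, 3, 17, 13, 9, 14, 18, 2, 15, 16, 7, 10] = (0 11 9 17 7)(2 12 14)(3 8)(10 13 18)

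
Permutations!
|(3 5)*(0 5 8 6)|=5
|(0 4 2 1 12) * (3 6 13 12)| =8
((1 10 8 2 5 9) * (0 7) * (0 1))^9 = [7, 10, 5, 3, 4, 9, 6, 1, 2, 0, 8] = (0 7 1 10 8 2 5 9)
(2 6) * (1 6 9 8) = (1 6 2 9 8) = [0, 6, 9, 3, 4, 5, 2, 7, 1, 8]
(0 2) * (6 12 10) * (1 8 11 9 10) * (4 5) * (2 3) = (0 3 2)(1 8 11 9 10 6 12)(4 5) = [3, 8, 0, 2, 5, 4, 12, 7, 11, 10, 6, 9, 1]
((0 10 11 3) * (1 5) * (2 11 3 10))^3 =(0 10 2 3 11)(1 5) =[10, 5, 3, 11, 4, 1, 6, 7, 8, 9, 2, 0]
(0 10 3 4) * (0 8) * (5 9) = [10, 1, 2, 4, 8, 9, 6, 7, 0, 5, 3] = (0 10 3 4 8)(5 9)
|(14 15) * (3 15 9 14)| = 2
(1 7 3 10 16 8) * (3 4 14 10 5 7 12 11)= (1 12 11 3 5 7 4 14 10 16 8)= [0, 12, 2, 5, 14, 7, 6, 4, 1, 9, 16, 3, 11, 13, 10, 15, 8]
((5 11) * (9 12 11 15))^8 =(5 12 15 11 9) =[0, 1, 2, 3, 4, 12, 6, 7, 8, 5, 10, 9, 15, 13, 14, 11]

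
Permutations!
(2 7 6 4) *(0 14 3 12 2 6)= (0 14 3 12 2 7)(4 6)= [14, 1, 7, 12, 6, 5, 4, 0, 8, 9, 10, 11, 2, 13, 3]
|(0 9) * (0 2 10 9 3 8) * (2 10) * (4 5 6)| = |(0 3 8)(4 5 6)(9 10)| = 6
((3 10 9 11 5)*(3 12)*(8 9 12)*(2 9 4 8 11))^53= (2 9)(3 12 10)(4 8)(5 11)= [0, 1, 9, 12, 8, 11, 6, 7, 4, 2, 3, 5, 10]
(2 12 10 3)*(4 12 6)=(2 6 4 12 10 3)=[0, 1, 6, 2, 12, 5, 4, 7, 8, 9, 3, 11, 10]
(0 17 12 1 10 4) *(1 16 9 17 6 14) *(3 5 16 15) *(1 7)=[6, 10, 2, 5, 0, 16, 14, 1, 8, 17, 4, 11, 15, 13, 7, 3, 9, 12]=(0 6 14 7 1 10 4)(3 5 16 9 17 12 15)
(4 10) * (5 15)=(4 10)(5 15)=[0, 1, 2, 3, 10, 15, 6, 7, 8, 9, 4, 11, 12, 13, 14, 5]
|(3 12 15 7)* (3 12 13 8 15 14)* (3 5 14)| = |(3 13 8 15 7 12)(5 14)| = 6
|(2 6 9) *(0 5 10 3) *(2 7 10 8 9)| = 14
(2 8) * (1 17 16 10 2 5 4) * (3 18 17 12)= (1 12 3 18 17 16 10 2 8 5 4)= [0, 12, 8, 18, 1, 4, 6, 7, 5, 9, 2, 11, 3, 13, 14, 15, 10, 16, 17]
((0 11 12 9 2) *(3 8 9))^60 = (0 8 11 9 12 2 3) = [8, 1, 3, 0, 4, 5, 6, 7, 11, 12, 10, 9, 2]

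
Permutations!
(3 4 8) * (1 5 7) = [0, 5, 2, 4, 8, 7, 6, 1, 3] = (1 5 7)(3 4 8)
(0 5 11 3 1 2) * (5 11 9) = (0 11 3 1 2)(5 9) = [11, 2, 0, 1, 4, 9, 6, 7, 8, 5, 10, 3]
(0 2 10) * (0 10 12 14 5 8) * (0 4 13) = (0 2 12 14 5 8 4 13) = [2, 1, 12, 3, 13, 8, 6, 7, 4, 9, 10, 11, 14, 0, 5]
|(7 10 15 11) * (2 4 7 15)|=4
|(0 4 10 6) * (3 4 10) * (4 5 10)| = |(0 4 3 5 10 6)| = 6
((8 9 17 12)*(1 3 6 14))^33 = [0, 3, 2, 6, 4, 5, 14, 7, 9, 17, 10, 11, 8, 13, 1, 15, 16, 12] = (1 3 6 14)(8 9 17 12)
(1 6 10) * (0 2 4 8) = [2, 6, 4, 3, 8, 5, 10, 7, 0, 9, 1] = (0 2 4 8)(1 6 10)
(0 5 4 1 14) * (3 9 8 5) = (0 3 9 8 5 4 1 14) = [3, 14, 2, 9, 1, 4, 6, 7, 5, 8, 10, 11, 12, 13, 0]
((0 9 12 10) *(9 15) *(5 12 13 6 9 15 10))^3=(15)(0 10)(5 12)=[10, 1, 2, 3, 4, 12, 6, 7, 8, 9, 0, 11, 5, 13, 14, 15]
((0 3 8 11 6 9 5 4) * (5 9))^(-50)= (0 4 5 6 11 8 3)= [4, 1, 2, 0, 5, 6, 11, 7, 3, 9, 10, 8]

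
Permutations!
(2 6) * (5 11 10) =(2 6)(5 11 10) =[0, 1, 6, 3, 4, 11, 2, 7, 8, 9, 5, 10]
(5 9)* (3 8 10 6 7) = [0, 1, 2, 8, 4, 9, 7, 3, 10, 5, 6] = (3 8 10 6 7)(5 9)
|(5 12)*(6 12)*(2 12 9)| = |(2 12 5 6 9)| = 5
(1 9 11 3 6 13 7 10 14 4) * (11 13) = (1 9 13 7 10 14 4)(3 6 11) = [0, 9, 2, 6, 1, 5, 11, 10, 8, 13, 14, 3, 12, 7, 4]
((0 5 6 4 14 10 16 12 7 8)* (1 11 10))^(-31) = (0 1 7 4 16 5 11 8 14 12 6 10) = [1, 7, 2, 3, 16, 11, 10, 4, 14, 9, 0, 8, 6, 13, 12, 15, 5]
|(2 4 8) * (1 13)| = 6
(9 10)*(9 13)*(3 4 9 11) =(3 4 9 10 13 11) =[0, 1, 2, 4, 9, 5, 6, 7, 8, 10, 13, 3, 12, 11]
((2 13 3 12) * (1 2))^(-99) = (1 2 13 3 12) = [0, 2, 13, 12, 4, 5, 6, 7, 8, 9, 10, 11, 1, 3]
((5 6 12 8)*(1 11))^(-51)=(1 11)(5 6 12 8)=[0, 11, 2, 3, 4, 6, 12, 7, 5, 9, 10, 1, 8]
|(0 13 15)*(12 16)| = 6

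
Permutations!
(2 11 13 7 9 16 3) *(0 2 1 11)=(0 2)(1 11 13 7 9 16 3)=[2, 11, 0, 1, 4, 5, 6, 9, 8, 16, 10, 13, 12, 7, 14, 15, 3]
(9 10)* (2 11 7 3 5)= (2 11 7 3 5)(9 10)= [0, 1, 11, 5, 4, 2, 6, 3, 8, 10, 9, 7]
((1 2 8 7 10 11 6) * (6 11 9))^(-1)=(11)(1 6 9 10 7 8 2)=[0, 6, 1, 3, 4, 5, 9, 8, 2, 10, 7, 11]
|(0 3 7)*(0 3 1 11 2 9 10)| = 6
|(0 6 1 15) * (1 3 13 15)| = 5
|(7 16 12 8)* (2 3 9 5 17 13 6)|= 28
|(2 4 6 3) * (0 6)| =|(0 6 3 2 4)| =5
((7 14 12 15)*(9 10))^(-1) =(7 15 12 14)(9 10) =[0, 1, 2, 3, 4, 5, 6, 15, 8, 10, 9, 11, 14, 13, 7, 12]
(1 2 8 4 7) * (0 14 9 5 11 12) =(0 14 9 5 11 12)(1 2 8 4 7) =[14, 2, 8, 3, 7, 11, 6, 1, 4, 5, 10, 12, 0, 13, 9]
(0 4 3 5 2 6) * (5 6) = (0 4 3 6)(2 5) = [4, 1, 5, 6, 3, 2, 0]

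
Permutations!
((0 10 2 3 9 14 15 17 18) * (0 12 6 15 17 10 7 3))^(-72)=(18)=[0, 1, 2, 3, 4, 5, 6, 7, 8, 9, 10, 11, 12, 13, 14, 15, 16, 17, 18]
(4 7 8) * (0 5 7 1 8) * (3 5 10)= [10, 8, 2, 5, 1, 7, 6, 0, 4, 9, 3]= (0 10 3 5 7)(1 8 4)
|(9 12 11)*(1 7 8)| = 3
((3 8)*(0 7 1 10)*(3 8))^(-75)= (0 7 1 10)= [7, 10, 2, 3, 4, 5, 6, 1, 8, 9, 0]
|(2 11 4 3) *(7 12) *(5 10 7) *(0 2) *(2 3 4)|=|(0 3)(2 11)(5 10 7 12)|=4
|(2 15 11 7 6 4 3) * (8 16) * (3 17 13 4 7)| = 12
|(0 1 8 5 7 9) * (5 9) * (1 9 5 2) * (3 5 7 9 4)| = 20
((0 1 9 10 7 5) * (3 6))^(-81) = [10, 7, 2, 6, 4, 9, 3, 1, 8, 5, 0] = (0 10)(1 7)(3 6)(5 9)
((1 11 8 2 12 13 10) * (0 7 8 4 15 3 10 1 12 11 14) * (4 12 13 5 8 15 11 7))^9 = (0 3 5 14 15 12 1 7 11 13 2 4 10 8) = [3, 7, 4, 5, 10, 14, 6, 11, 0, 9, 8, 13, 1, 2, 15, 12]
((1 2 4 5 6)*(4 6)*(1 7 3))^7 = (1 6 3 2 7)(4 5) = [0, 6, 7, 2, 5, 4, 3, 1]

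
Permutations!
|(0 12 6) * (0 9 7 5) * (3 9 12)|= |(0 3 9 7 5)(6 12)|= 10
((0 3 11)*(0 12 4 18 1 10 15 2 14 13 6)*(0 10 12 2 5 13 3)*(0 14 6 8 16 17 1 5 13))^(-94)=(0 13 5 15 18 10 4 6 12 2 1 11 17 3 16 14 8)=[13, 11, 1, 16, 6, 15, 12, 7, 0, 9, 4, 17, 2, 5, 8, 18, 14, 3, 10]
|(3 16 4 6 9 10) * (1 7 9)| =|(1 7 9 10 3 16 4 6)| =8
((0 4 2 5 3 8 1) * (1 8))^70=(8)(0 3 2)(1 5 4)=[3, 5, 0, 2, 1, 4, 6, 7, 8]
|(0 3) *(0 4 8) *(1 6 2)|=12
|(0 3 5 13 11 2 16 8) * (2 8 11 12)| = |(0 3 5 13 12 2 16 11 8)| = 9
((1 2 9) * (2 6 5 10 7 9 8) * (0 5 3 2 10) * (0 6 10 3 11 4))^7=(0 6 4 5 11)(1 9 7 10)(2 8 3)=[6, 9, 8, 2, 5, 11, 4, 10, 3, 7, 1, 0]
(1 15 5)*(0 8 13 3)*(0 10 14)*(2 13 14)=(0 8 14)(1 15 5)(2 13 3 10)=[8, 15, 13, 10, 4, 1, 6, 7, 14, 9, 2, 11, 12, 3, 0, 5]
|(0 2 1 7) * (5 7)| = 5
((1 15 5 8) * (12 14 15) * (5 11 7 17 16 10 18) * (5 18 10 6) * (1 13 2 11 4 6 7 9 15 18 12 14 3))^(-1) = [0, 3, 13, 12, 15, 6, 4, 16, 5, 11, 10, 2, 18, 8, 1, 9, 17, 7, 14] = (1 3 12 18 14)(2 13 8 5 6 4 15 9 11)(7 16 17)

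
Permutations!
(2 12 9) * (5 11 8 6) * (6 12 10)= (2 10 6 5 11 8 12 9)= [0, 1, 10, 3, 4, 11, 5, 7, 12, 2, 6, 8, 9]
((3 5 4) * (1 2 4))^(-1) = (1 5 3 4 2) = [0, 5, 1, 4, 2, 3]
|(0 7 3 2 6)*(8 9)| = |(0 7 3 2 6)(8 9)| = 10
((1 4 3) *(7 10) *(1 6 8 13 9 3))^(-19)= (1 4)(3 6 8 13 9)(7 10)= [0, 4, 2, 6, 1, 5, 8, 10, 13, 3, 7, 11, 12, 9]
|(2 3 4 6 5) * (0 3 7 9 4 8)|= |(0 3 8)(2 7 9 4 6 5)|= 6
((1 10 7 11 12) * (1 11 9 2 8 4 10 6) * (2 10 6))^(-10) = [0, 1, 2, 3, 4, 5, 6, 10, 8, 7, 9, 11, 12] = (12)(7 10 9)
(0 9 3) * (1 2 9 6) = (0 6 1 2 9 3) = [6, 2, 9, 0, 4, 5, 1, 7, 8, 3]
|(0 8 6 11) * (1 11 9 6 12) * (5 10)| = |(0 8 12 1 11)(5 10)(6 9)| = 10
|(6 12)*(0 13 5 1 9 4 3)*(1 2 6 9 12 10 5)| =|(0 13 1 12 9 4 3)(2 6 10 5)| =28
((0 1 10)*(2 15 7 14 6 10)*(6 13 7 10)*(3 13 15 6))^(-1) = [10, 0, 1, 6, 4, 5, 2, 13, 8, 9, 15, 11, 12, 3, 7, 14] = (0 10 15 14 7 13 3 6 2 1)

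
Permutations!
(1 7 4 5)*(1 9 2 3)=(1 7 4 5 9 2 3)=[0, 7, 3, 1, 5, 9, 6, 4, 8, 2]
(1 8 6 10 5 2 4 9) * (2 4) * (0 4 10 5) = (0 4 9 1 8 6 5 10) = [4, 8, 2, 3, 9, 10, 5, 7, 6, 1, 0]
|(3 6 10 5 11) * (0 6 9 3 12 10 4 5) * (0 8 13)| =18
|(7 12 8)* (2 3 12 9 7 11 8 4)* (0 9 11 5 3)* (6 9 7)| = |(0 7 11 8 5 3 12 4 2)(6 9)| = 18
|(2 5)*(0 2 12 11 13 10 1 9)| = 9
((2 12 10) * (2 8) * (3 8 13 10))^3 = [0, 1, 8, 12, 4, 5, 6, 7, 3, 9, 13, 11, 2, 10] = (2 8 3 12)(10 13)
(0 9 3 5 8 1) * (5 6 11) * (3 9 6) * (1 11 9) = (0 6 9 1)(5 8 11) = [6, 0, 2, 3, 4, 8, 9, 7, 11, 1, 10, 5]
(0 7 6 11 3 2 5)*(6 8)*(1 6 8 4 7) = (0 1 6 11 3 2 5)(4 7) = [1, 6, 5, 2, 7, 0, 11, 4, 8, 9, 10, 3]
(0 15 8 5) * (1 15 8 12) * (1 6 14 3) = (0 8 5)(1 15 12 6 14 3) = [8, 15, 2, 1, 4, 0, 14, 7, 5, 9, 10, 11, 6, 13, 3, 12]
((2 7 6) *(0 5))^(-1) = (0 5)(2 6 7) = [5, 1, 6, 3, 4, 0, 7, 2]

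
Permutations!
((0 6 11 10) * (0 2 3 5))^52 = (0 10 5 11 3 6 2) = [10, 1, 0, 6, 4, 11, 2, 7, 8, 9, 5, 3]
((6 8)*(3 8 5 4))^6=(3 8 6 5 4)=[0, 1, 2, 8, 3, 4, 5, 7, 6]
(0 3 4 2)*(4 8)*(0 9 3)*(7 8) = (2 9 3 7 8 4) = [0, 1, 9, 7, 2, 5, 6, 8, 4, 3]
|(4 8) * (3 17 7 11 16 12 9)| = 14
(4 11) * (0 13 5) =(0 13 5)(4 11) =[13, 1, 2, 3, 11, 0, 6, 7, 8, 9, 10, 4, 12, 5]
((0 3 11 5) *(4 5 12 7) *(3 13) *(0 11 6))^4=(13)(4 7 12 11 5)=[0, 1, 2, 3, 7, 4, 6, 12, 8, 9, 10, 5, 11, 13]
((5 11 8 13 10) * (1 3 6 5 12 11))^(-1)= (1 5 6 3)(8 11 12 10 13)= [0, 5, 2, 1, 4, 6, 3, 7, 11, 9, 13, 12, 10, 8]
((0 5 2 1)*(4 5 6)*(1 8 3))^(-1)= (0 1 3 8 2 5 4 6)= [1, 3, 5, 8, 6, 4, 0, 7, 2]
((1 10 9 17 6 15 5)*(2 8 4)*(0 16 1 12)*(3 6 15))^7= (0 5 17 10 16 12 15 9 1)(2 8 4)(3 6)= [5, 0, 8, 6, 2, 17, 3, 7, 4, 1, 16, 11, 15, 13, 14, 9, 12, 10]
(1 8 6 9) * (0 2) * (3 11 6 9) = (0 2)(1 8 9)(3 11 6) = [2, 8, 0, 11, 4, 5, 3, 7, 9, 1, 10, 6]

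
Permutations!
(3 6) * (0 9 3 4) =[9, 1, 2, 6, 0, 5, 4, 7, 8, 3] =(0 9 3 6 4)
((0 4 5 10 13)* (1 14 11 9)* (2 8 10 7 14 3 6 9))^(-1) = (0 13 10 8 2 11 14 7 5 4)(1 9 6 3) = [13, 9, 11, 1, 0, 4, 3, 5, 2, 6, 8, 14, 12, 10, 7]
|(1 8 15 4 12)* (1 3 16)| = 7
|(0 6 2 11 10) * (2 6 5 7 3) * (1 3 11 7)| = |(0 5 1 3 2 7 11 10)| = 8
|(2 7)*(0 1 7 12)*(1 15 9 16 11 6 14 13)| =12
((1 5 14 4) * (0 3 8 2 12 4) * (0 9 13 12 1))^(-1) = (0 4 12 13 9 14 5 1 2 8 3) = [4, 2, 8, 0, 12, 1, 6, 7, 3, 14, 10, 11, 13, 9, 5]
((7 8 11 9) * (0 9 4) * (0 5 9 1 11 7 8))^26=(0 11 5 8)(1 4 9 7)=[11, 4, 2, 3, 9, 8, 6, 1, 0, 7, 10, 5]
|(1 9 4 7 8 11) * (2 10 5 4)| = 9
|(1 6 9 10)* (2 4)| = |(1 6 9 10)(2 4)| = 4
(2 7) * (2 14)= (2 7 14)= [0, 1, 7, 3, 4, 5, 6, 14, 8, 9, 10, 11, 12, 13, 2]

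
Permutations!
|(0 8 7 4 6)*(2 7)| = |(0 8 2 7 4 6)| = 6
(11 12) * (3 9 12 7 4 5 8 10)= (3 9 12 11 7 4 5 8 10)= [0, 1, 2, 9, 5, 8, 6, 4, 10, 12, 3, 7, 11]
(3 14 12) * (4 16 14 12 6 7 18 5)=(3 12)(4 16 14 6 7 18 5)=[0, 1, 2, 12, 16, 4, 7, 18, 8, 9, 10, 11, 3, 13, 6, 15, 14, 17, 5]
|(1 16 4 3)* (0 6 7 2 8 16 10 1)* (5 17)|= 8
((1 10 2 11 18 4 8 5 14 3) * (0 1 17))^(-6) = (0 4)(1 8)(2 14)(3 11)(5 10)(17 18) = [4, 8, 14, 11, 0, 10, 6, 7, 1, 9, 5, 3, 12, 13, 2, 15, 16, 18, 17]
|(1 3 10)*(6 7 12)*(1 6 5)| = |(1 3 10 6 7 12 5)| = 7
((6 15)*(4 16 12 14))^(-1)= (4 14 12 16)(6 15)= [0, 1, 2, 3, 14, 5, 15, 7, 8, 9, 10, 11, 16, 13, 12, 6, 4]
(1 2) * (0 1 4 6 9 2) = (0 1)(2 4 6 9) = [1, 0, 4, 3, 6, 5, 9, 7, 8, 2]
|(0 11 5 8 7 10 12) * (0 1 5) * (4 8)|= |(0 11)(1 5 4 8 7 10 12)|= 14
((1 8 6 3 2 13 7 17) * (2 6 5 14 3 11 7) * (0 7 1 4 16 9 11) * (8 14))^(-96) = [4, 6, 2, 7, 11, 5, 17, 16, 8, 14, 10, 3, 12, 13, 0, 15, 1, 9] = (0 4 11 3 7 16 1 6 17 9 14)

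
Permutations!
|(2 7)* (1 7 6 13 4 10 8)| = |(1 7 2 6 13 4 10 8)| = 8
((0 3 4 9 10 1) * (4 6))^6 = (0 1 10 9 4 6 3) = [1, 10, 2, 0, 6, 5, 3, 7, 8, 4, 9]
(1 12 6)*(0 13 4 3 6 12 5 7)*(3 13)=(0 3 6 1 5 7)(4 13)=[3, 5, 2, 6, 13, 7, 1, 0, 8, 9, 10, 11, 12, 4]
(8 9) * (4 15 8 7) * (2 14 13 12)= (2 14 13 12)(4 15 8 9 7)= [0, 1, 14, 3, 15, 5, 6, 4, 9, 7, 10, 11, 2, 12, 13, 8]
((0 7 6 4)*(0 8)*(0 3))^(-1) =(0 3 8 4 6 7) =[3, 1, 2, 8, 6, 5, 7, 0, 4]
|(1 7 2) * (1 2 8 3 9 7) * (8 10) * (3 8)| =|(3 9 7 10)| =4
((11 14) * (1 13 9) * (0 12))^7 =[12, 13, 2, 3, 4, 5, 6, 7, 8, 1, 10, 14, 0, 9, 11] =(0 12)(1 13 9)(11 14)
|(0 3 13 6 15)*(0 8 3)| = 5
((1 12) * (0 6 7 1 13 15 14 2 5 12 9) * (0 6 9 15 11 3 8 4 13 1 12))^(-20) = [0, 1, 2, 3, 4, 5, 6, 7, 8, 9, 10, 11, 12, 13, 14, 15] = (15)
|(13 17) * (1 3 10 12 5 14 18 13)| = |(1 3 10 12 5 14 18 13 17)| = 9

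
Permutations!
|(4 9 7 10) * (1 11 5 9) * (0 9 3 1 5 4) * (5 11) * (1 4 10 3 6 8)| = 28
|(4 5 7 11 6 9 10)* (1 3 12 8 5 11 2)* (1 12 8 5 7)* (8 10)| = 12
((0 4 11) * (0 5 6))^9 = (0 6 5 11 4) = [6, 1, 2, 3, 0, 11, 5, 7, 8, 9, 10, 4]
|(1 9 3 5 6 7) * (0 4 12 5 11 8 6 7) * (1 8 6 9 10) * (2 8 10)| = 13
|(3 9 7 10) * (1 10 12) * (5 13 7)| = |(1 10 3 9 5 13 7 12)| = 8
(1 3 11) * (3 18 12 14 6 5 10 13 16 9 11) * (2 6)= [0, 18, 6, 3, 4, 10, 5, 7, 8, 11, 13, 1, 14, 16, 2, 15, 9, 17, 12]= (1 18 12 14 2 6 5 10 13 16 9 11)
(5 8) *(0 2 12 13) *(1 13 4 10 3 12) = (0 2 1 13)(3 12 4 10)(5 8) = [2, 13, 1, 12, 10, 8, 6, 7, 5, 9, 3, 11, 4, 0]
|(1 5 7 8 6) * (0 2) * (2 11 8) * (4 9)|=8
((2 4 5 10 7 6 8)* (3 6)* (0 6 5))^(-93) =[8, 1, 0, 7, 6, 3, 2, 10, 4, 9, 5] =(0 8 4 6 2)(3 7 10 5)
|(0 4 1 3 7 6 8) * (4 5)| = |(0 5 4 1 3 7 6 8)| = 8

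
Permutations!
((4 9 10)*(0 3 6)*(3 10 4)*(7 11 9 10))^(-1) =(0 6 3 10 4 9 11 7) =[6, 1, 2, 10, 9, 5, 3, 0, 8, 11, 4, 7]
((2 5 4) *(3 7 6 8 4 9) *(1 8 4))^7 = (9)(1 8) = [0, 8, 2, 3, 4, 5, 6, 7, 1, 9]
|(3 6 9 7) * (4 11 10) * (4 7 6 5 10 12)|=12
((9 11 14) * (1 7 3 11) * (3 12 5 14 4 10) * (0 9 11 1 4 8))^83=[8, 3, 2, 10, 9, 12, 6, 1, 11, 0, 4, 14, 7, 13, 5]=(0 8 11 14 5 12 7 1 3 10 4 9)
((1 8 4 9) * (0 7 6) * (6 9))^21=(9)=[0, 1, 2, 3, 4, 5, 6, 7, 8, 9]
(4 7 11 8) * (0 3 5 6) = (0 3 5 6)(4 7 11 8) = [3, 1, 2, 5, 7, 6, 0, 11, 4, 9, 10, 8]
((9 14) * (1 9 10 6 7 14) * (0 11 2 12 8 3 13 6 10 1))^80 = [7, 13, 1, 11, 4, 5, 12, 8, 0, 6, 10, 14, 9, 2, 3] = (0 7 8)(1 13 2)(3 11 14)(6 12 9)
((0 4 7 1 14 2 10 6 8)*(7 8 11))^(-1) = [8, 7, 14, 3, 0, 5, 10, 11, 4, 9, 2, 6, 12, 13, 1] = (0 8 4)(1 7 11 6 10 2 14)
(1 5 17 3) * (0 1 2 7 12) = (0 1 5 17 3 2 7 12) = [1, 5, 7, 2, 4, 17, 6, 12, 8, 9, 10, 11, 0, 13, 14, 15, 16, 3]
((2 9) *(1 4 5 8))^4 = [0, 1, 2, 3, 4, 5, 6, 7, 8, 9] = (9)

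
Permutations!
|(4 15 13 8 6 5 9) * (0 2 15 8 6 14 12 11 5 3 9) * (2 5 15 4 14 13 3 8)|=6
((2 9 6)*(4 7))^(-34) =(2 6 9) =[0, 1, 6, 3, 4, 5, 9, 7, 8, 2]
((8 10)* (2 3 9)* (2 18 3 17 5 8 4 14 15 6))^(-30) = (18)(2 14 8)(4 5 6)(10 17 15) = [0, 1, 14, 3, 5, 6, 4, 7, 2, 9, 17, 11, 12, 13, 8, 10, 16, 15, 18]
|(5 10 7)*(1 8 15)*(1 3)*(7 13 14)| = 20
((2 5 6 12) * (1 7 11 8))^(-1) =[0, 8, 12, 3, 4, 2, 5, 1, 11, 9, 10, 7, 6] =(1 8 11 7)(2 12 6 5)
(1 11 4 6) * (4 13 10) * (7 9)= (1 11 13 10 4 6)(7 9)= [0, 11, 2, 3, 6, 5, 1, 9, 8, 7, 4, 13, 12, 10]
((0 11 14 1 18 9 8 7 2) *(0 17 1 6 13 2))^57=[9, 13, 14, 3, 4, 5, 0, 18, 1, 17, 10, 8, 12, 11, 7, 15, 16, 6, 2]=(0 9 17 6)(1 13 11 8)(2 14 7 18)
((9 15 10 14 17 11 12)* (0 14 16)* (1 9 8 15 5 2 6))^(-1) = (0 16 10 15 8 12 11 17 14)(1 6 2 5 9) = [16, 6, 5, 3, 4, 9, 2, 7, 12, 1, 15, 17, 11, 13, 0, 8, 10, 14]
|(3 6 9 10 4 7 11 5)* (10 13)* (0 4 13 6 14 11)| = |(0 4 7)(3 14 11 5)(6 9)(10 13)| = 12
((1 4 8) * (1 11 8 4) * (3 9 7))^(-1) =[0, 1, 2, 7, 4, 5, 6, 9, 11, 3, 10, 8] =(3 7 9)(8 11)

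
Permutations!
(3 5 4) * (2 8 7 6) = (2 8 7 6)(3 5 4) = [0, 1, 8, 5, 3, 4, 2, 6, 7]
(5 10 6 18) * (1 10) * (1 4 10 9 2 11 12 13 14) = [0, 9, 11, 3, 10, 4, 18, 7, 8, 2, 6, 12, 13, 14, 1, 15, 16, 17, 5] = (1 9 2 11 12 13 14)(4 10 6 18 5)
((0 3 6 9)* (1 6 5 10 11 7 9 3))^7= (0 7 10 3 1 9 11 5 6)= [7, 9, 2, 1, 4, 6, 0, 10, 8, 11, 3, 5]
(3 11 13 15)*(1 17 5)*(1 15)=[0, 17, 2, 11, 4, 15, 6, 7, 8, 9, 10, 13, 12, 1, 14, 3, 16, 5]=(1 17 5 15 3 11 13)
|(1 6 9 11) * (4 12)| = 4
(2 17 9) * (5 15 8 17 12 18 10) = (2 12 18 10 5 15 8 17 9) = [0, 1, 12, 3, 4, 15, 6, 7, 17, 2, 5, 11, 18, 13, 14, 8, 16, 9, 10]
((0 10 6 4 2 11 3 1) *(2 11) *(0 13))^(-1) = [13, 3, 2, 11, 6, 5, 10, 7, 8, 9, 0, 4, 12, 1] = (0 13 1 3 11 4 6 10)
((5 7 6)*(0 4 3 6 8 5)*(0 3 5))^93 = (0 7 4 8 5)(3 6) = [7, 1, 2, 6, 8, 0, 3, 4, 5]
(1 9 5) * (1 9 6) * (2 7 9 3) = [0, 6, 7, 2, 4, 3, 1, 9, 8, 5] = (1 6)(2 7 9 5 3)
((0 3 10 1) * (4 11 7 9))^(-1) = [1, 10, 2, 0, 9, 5, 6, 11, 8, 7, 3, 4] = (0 1 10 3)(4 9 7 11)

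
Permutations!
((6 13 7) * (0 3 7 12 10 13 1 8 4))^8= (0 3 7 6 1 8 4)(10 12 13)= [3, 8, 2, 7, 0, 5, 1, 6, 4, 9, 12, 11, 13, 10]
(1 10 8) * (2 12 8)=(1 10 2 12 8)=[0, 10, 12, 3, 4, 5, 6, 7, 1, 9, 2, 11, 8]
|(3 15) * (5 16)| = 2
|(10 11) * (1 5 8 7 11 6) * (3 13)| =14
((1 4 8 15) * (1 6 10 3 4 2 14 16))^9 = (1 2 14 16)(3 15)(4 6)(8 10) = [0, 2, 14, 15, 6, 5, 4, 7, 10, 9, 8, 11, 12, 13, 16, 3, 1]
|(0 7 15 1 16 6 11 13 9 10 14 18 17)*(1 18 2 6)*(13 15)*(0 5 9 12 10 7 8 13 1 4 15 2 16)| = 15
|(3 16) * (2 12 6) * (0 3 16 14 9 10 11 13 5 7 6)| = |(16)(0 3 14 9 10 11 13 5 7 6 2 12)| = 12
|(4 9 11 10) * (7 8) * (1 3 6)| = |(1 3 6)(4 9 11 10)(7 8)| = 12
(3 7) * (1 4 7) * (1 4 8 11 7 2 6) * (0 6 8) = (0 6 1)(2 8 11 7 3 4) = [6, 0, 8, 4, 2, 5, 1, 3, 11, 9, 10, 7]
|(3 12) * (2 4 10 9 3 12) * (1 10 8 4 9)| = 6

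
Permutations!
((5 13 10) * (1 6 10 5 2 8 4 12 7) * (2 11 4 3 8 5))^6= (13)(1 7 12 4 11 10 6)= [0, 7, 2, 3, 11, 5, 1, 12, 8, 9, 6, 10, 4, 13]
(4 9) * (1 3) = (1 3)(4 9) = [0, 3, 2, 1, 9, 5, 6, 7, 8, 4]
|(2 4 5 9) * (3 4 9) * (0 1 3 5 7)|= |(0 1 3 4 7)(2 9)|= 10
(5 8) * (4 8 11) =(4 8 5 11) =[0, 1, 2, 3, 8, 11, 6, 7, 5, 9, 10, 4]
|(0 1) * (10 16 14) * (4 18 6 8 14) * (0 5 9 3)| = |(0 1 5 9 3)(4 18 6 8 14 10 16)| = 35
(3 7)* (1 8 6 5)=(1 8 6 5)(3 7)=[0, 8, 2, 7, 4, 1, 5, 3, 6]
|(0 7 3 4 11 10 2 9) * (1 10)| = |(0 7 3 4 11 1 10 2 9)| = 9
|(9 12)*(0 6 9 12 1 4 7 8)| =7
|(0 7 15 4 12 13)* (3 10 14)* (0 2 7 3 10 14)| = |(0 3 14 10)(2 7 15 4 12 13)| = 12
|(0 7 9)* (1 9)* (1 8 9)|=|(0 7 8 9)|=4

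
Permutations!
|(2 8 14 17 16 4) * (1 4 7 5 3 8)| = |(1 4 2)(3 8 14 17 16 7 5)| = 21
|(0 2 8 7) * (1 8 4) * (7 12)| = 7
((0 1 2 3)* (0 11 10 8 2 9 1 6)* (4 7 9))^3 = (0 6)(1 9 7 4)(2 10 3 8 11) = [6, 9, 10, 8, 1, 5, 0, 4, 11, 7, 3, 2]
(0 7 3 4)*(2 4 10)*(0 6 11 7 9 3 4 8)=[9, 1, 8, 10, 6, 5, 11, 4, 0, 3, 2, 7]=(0 9 3 10 2 8)(4 6 11 7)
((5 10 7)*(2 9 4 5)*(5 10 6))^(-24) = (2 9 4 10 7) = [0, 1, 9, 3, 10, 5, 6, 2, 8, 4, 7]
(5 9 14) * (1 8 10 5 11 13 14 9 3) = (1 8 10 5 3)(11 13 14) = [0, 8, 2, 1, 4, 3, 6, 7, 10, 9, 5, 13, 12, 14, 11]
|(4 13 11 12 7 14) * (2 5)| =|(2 5)(4 13 11 12 7 14)| =6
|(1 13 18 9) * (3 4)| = |(1 13 18 9)(3 4)| = 4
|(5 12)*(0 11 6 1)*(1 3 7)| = 6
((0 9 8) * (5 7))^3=[0, 1, 2, 3, 4, 7, 6, 5, 8, 9]=(9)(5 7)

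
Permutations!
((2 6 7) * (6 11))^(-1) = (2 7 6 11) = [0, 1, 7, 3, 4, 5, 11, 6, 8, 9, 10, 2]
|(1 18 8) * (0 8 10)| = |(0 8 1 18 10)| = 5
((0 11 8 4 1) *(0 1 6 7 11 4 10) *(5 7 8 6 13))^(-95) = (0 7 10 5 8 13 6 4 11) = [7, 1, 2, 3, 11, 8, 4, 10, 13, 9, 5, 0, 12, 6]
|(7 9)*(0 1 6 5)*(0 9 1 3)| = 10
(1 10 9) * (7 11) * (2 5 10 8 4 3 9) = (1 8 4 3 9)(2 5 10)(7 11) = [0, 8, 5, 9, 3, 10, 6, 11, 4, 1, 2, 7]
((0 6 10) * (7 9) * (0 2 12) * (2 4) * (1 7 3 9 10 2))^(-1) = (0 12 2 6)(1 4 10 7)(3 9) = [12, 4, 6, 9, 10, 5, 0, 1, 8, 3, 7, 11, 2]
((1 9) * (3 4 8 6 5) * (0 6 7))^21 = (1 9) = [0, 9, 2, 3, 4, 5, 6, 7, 8, 1]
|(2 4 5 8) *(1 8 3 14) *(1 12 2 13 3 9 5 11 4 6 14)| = 4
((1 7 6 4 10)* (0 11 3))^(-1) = [3, 10, 2, 11, 6, 5, 7, 1, 8, 9, 4, 0] = (0 3 11)(1 10 4 6 7)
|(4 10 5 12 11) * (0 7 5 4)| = |(0 7 5 12 11)(4 10)| = 10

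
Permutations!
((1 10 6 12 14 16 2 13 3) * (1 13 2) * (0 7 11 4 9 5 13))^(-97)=(0 3 13 5 9 4 11 7)(1 16 14 12 6 10)=[3, 16, 2, 13, 11, 9, 10, 0, 8, 4, 1, 7, 6, 5, 12, 15, 14]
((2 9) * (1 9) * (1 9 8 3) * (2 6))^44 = (1 3 8)(2 6 9) = [0, 3, 6, 8, 4, 5, 9, 7, 1, 2]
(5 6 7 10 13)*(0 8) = (0 8)(5 6 7 10 13) = [8, 1, 2, 3, 4, 6, 7, 10, 0, 9, 13, 11, 12, 5]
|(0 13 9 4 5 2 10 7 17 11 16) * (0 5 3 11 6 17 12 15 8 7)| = |(0 13 9 4 3 11 16 5 2 10)(6 17)(7 12 15 8)| = 20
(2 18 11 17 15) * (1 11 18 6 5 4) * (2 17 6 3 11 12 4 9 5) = (18)(1 12 4)(2 3 11 6)(5 9)(15 17) = [0, 12, 3, 11, 1, 9, 2, 7, 8, 5, 10, 6, 4, 13, 14, 17, 16, 15, 18]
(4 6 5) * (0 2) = (0 2)(4 6 5) = [2, 1, 0, 3, 6, 4, 5]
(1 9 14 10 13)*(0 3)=(0 3)(1 9 14 10 13)=[3, 9, 2, 0, 4, 5, 6, 7, 8, 14, 13, 11, 12, 1, 10]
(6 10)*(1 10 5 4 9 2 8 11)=(1 10 6 5 4 9 2 8 11)=[0, 10, 8, 3, 9, 4, 5, 7, 11, 2, 6, 1]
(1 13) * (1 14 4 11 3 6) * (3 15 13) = (1 3 6)(4 11 15 13 14) = [0, 3, 2, 6, 11, 5, 1, 7, 8, 9, 10, 15, 12, 14, 4, 13]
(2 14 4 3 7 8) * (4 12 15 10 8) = (2 14 12 15 10 8)(3 7 4) = [0, 1, 14, 7, 3, 5, 6, 4, 2, 9, 8, 11, 15, 13, 12, 10]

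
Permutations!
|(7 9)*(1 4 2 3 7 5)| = |(1 4 2 3 7 9 5)| = 7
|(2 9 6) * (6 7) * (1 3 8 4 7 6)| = |(1 3 8 4 7)(2 9 6)| = 15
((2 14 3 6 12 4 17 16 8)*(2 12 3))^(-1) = (2 14)(3 6)(4 12 8 16 17) = [0, 1, 14, 6, 12, 5, 3, 7, 16, 9, 10, 11, 8, 13, 2, 15, 17, 4]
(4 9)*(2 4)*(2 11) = (2 4 9 11) = [0, 1, 4, 3, 9, 5, 6, 7, 8, 11, 10, 2]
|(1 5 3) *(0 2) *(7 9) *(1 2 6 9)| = |(0 6 9 7 1 5 3 2)| = 8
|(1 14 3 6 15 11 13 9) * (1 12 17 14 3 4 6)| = |(1 3)(4 6 15 11 13 9 12 17 14)| = 18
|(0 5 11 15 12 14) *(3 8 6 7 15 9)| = |(0 5 11 9 3 8 6 7 15 12 14)| = 11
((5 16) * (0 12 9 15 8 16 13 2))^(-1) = (0 2 13 5 16 8 15 9 12) = [2, 1, 13, 3, 4, 16, 6, 7, 15, 12, 10, 11, 0, 5, 14, 9, 8]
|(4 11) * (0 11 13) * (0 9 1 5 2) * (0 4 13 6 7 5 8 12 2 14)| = 13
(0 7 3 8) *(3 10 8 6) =[7, 1, 2, 6, 4, 5, 3, 10, 0, 9, 8] =(0 7 10 8)(3 6)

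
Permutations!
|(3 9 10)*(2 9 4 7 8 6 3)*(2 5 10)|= |(2 9)(3 4 7 8 6)(5 10)|= 10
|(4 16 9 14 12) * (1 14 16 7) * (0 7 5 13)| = 8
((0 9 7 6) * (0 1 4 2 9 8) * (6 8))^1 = (0 6 1 4 2 9 7 8) = [6, 4, 9, 3, 2, 5, 1, 8, 0, 7]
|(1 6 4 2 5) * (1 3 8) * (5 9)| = |(1 6 4 2 9 5 3 8)| = 8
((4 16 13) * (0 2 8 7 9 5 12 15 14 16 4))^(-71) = [12, 1, 15, 3, 4, 0, 6, 16, 14, 13, 10, 11, 2, 5, 7, 8, 9] = (0 12 2 15 8 14 7 16 9 13 5)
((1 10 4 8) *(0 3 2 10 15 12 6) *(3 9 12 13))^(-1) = (0 6 12 9)(1 8 4 10 2 3 13 15) = [6, 8, 3, 13, 10, 5, 12, 7, 4, 0, 2, 11, 9, 15, 14, 1]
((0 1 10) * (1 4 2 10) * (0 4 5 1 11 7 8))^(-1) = (0 8 7 11 1 5)(2 4 10) = [8, 5, 4, 3, 10, 0, 6, 11, 7, 9, 2, 1]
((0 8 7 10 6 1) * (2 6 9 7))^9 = (10)(0 1 6 2 8) = [1, 6, 8, 3, 4, 5, 2, 7, 0, 9, 10]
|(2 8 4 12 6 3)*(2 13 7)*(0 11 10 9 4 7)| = |(0 11 10 9 4 12 6 3 13)(2 8 7)| = 9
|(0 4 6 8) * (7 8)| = 5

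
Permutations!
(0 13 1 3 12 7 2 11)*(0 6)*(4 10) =(0 13 1 3 12 7 2 11 6)(4 10) =[13, 3, 11, 12, 10, 5, 0, 2, 8, 9, 4, 6, 7, 1]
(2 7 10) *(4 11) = (2 7 10)(4 11) = [0, 1, 7, 3, 11, 5, 6, 10, 8, 9, 2, 4]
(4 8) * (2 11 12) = (2 11 12)(4 8) = [0, 1, 11, 3, 8, 5, 6, 7, 4, 9, 10, 12, 2]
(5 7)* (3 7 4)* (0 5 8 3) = (0 5 4)(3 7 8) = [5, 1, 2, 7, 0, 4, 6, 8, 3]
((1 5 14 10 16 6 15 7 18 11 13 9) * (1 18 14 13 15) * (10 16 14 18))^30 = (1 16 10 13)(5 6 14 9)(7 11)(15 18) = [0, 16, 2, 3, 4, 6, 14, 11, 8, 5, 13, 7, 12, 1, 9, 18, 10, 17, 15]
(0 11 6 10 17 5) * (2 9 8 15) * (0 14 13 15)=[11, 1, 9, 3, 4, 14, 10, 7, 0, 8, 17, 6, 12, 15, 13, 2, 16, 5]=(0 11 6 10 17 5 14 13 15 2 9 8)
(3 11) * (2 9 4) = [0, 1, 9, 11, 2, 5, 6, 7, 8, 4, 10, 3] = (2 9 4)(3 11)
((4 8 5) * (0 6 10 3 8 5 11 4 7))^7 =(0 5 11 3 6 7 4 8 10) =[5, 1, 2, 6, 8, 11, 7, 4, 10, 9, 0, 3]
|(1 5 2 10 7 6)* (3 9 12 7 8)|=10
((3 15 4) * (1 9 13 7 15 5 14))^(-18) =(15) =[0, 1, 2, 3, 4, 5, 6, 7, 8, 9, 10, 11, 12, 13, 14, 15]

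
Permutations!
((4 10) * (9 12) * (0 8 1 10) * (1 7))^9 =[1, 0, 2, 3, 7, 5, 6, 4, 10, 12, 8, 11, 9] =(0 1)(4 7)(8 10)(9 12)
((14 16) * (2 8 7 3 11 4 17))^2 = (2 7 11 17 8 3 4) = [0, 1, 7, 4, 2, 5, 6, 11, 3, 9, 10, 17, 12, 13, 14, 15, 16, 8]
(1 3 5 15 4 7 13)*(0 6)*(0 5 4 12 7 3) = (0 6 5 15 12 7 13 1)(3 4) = [6, 0, 2, 4, 3, 15, 5, 13, 8, 9, 10, 11, 7, 1, 14, 12]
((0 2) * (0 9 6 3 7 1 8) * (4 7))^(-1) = (0 8 1 7 4 3 6 9 2) = [8, 7, 0, 6, 3, 5, 9, 4, 1, 2]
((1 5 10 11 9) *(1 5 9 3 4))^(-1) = (1 4 3 11 10 5 9) = [0, 4, 2, 11, 3, 9, 6, 7, 8, 1, 5, 10]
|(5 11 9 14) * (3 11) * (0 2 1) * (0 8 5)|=|(0 2 1 8 5 3 11 9 14)|=9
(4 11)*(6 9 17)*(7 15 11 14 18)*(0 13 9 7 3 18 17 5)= (0 13 9 5)(3 18)(4 14 17 6 7 15 11)= [13, 1, 2, 18, 14, 0, 7, 15, 8, 5, 10, 4, 12, 9, 17, 11, 16, 6, 3]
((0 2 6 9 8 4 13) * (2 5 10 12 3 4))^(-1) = (0 13 4 3 12 10 5)(2 8 9 6) = [13, 1, 8, 12, 3, 0, 2, 7, 9, 6, 5, 11, 10, 4]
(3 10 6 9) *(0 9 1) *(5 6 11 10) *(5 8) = (0 9 3 8 5 6 1)(10 11) = [9, 0, 2, 8, 4, 6, 1, 7, 5, 3, 11, 10]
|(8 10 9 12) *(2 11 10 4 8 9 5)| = |(2 11 10 5)(4 8)(9 12)| = 4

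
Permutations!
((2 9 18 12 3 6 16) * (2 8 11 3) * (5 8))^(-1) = [0, 1, 12, 11, 4, 16, 3, 7, 5, 2, 10, 8, 18, 13, 14, 15, 6, 17, 9] = (2 12 18 9)(3 11 8 5 16 6)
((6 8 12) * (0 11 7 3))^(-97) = [3, 1, 2, 7, 4, 5, 12, 11, 6, 9, 10, 0, 8] = (0 3 7 11)(6 12 8)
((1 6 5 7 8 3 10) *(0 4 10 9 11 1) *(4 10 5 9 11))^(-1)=(0 10)(1 11 3 8 7 5 4 9 6)=[10, 11, 2, 8, 9, 4, 1, 5, 7, 6, 0, 3]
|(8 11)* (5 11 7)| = 4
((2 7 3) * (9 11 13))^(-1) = [0, 1, 3, 7, 4, 5, 6, 2, 8, 13, 10, 9, 12, 11] = (2 3 7)(9 13 11)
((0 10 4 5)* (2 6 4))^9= [6, 1, 5, 3, 10, 2, 0, 7, 8, 9, 4]= (0 6)(2 5)(4 10)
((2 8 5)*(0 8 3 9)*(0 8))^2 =(2 9 5 3 8) =[0, 1, 9, 8, 4, 3, 6, 7, 2, 5]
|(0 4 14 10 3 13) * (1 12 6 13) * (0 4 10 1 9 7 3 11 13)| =|(0 10 11 13 4 14 1 12 6)(3 9 7)| =9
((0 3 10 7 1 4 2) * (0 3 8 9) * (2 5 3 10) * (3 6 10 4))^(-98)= (0 8 9)(1 10 5 2)(3 7 6 4)= [8, 10, 1, 7, 3, 2, 4, 6, 9, 0, 5]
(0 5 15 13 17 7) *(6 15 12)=(0 5 12 6 15 13 17 7)=[5, 1, 2, 3, 4, 12, 15, 0, 8, 9, 10, 11, 6, 17, 14, 13, 16, 7]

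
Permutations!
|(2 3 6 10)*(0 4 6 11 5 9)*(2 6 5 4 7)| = 8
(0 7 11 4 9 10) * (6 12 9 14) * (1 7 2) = (0 2 1 7 11 4 14 6 12 9 10) = [2, 7, 1, 3, 14, 5, 12, 11, 8, 10, 0, 4, 9, 13, 6]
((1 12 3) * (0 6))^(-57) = [6, 1, 2, 3, 4, 5, 0, 7, 8, 9, 10, 11, 12] = (12)(0 6)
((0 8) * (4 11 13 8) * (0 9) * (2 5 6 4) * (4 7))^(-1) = (0 9 8 13 11 4 7 6 5 2) = [9, 1, 0, 3, 7, 2, 5, 6, 13, 8, 10, 4, 12, 11]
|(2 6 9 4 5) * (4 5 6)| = 5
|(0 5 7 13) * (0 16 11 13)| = |(0 5 7)(11 13 16)| = 3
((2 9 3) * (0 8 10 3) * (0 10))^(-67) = [8, 1, 9, 2, 4, 5, 6, 7, 0, 10, 3] = (0 8)(2 9 10 3)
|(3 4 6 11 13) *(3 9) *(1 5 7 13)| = 9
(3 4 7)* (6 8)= [0, 1, 2, 4, 7, 5, 8, 3, 6]= (3 4 7)(6 8)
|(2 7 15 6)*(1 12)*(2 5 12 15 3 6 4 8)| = 10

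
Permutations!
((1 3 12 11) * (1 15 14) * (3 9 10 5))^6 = (1 11 5)(3 9 15)(10 14 12) = [0, 11, 2, 9, 4, 1, 6, 7, 8, 15, 14, 5, 10, 13, 12, 3]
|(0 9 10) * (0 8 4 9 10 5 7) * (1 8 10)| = 7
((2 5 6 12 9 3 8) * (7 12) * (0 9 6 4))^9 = (12)(0 3 2 4 9 8 5) = [3, 1, 4, 2, 9, 0, 6, 7, 5, 8, 10, 11, 12]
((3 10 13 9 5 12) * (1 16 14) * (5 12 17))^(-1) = (1 14 16)(3 12 9 13 10)(5 17) = [0, 14, 2, 12, 4, 17, 6, 7, 8, 13, 3, 11, 9, 10, 16, 15, 1, 5]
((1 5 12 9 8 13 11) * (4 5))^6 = (1 13 9 5)(4 11 8 12) = [0, 13, 2, 3, 11, 1, 6, 7, 12, 5, 10, 8, 4, 9]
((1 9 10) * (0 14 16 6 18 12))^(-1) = (0 12 18 6 16 14)(1 10 9) = [12, 10, 2, 3, 4, 5, 16, 7, 8, 1, 9, 11, 18, 13, 0, 15, 14, 17, 6]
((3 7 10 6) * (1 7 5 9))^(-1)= [0, 9, 2, 6, 4, 3, 10, 1, 8, 5, 7]= (1 9 5 3 6 10 7)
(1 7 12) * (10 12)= [0, 7, 2, 3, 4, 5, 6, 10, 8, 9, 12, 11, 1]= (1 7 10 12)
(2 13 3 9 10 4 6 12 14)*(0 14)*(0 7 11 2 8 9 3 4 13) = [14, 1, 0, 3, 6, 5, 12, 11, 9, 10, 13, 2, 7, 4, 8] = (0 14 8 9 10 13 4 6 12 7 11 2)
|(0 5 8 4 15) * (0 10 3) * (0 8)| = |(0 5)(3 8 4 15 10)| = 10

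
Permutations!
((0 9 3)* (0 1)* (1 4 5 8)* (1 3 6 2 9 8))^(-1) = (0 1 5 4 3 8)(2 6 9) = [1, 5, 6, 8, 3, 4, 9, 7, 0, 2]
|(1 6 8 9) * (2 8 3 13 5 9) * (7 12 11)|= 6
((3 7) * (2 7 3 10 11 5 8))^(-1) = [0, 1, 8, 3, 4, 11, 6, 2, 5, 9, 7, 10] = (2 8 5 11 10 7)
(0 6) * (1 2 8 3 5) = (0 6)(1 2 8 3 5) = [6, 2, 8, 5, 4, 1, 0, 7, 3]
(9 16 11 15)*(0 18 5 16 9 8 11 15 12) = (0 18 5 16 15 8 11 12) = [18, 1, 2, 3, 4, 16, 6, 7, 11, 9, 10, 12, 0, 13, 14, 8, 15, 17, 5]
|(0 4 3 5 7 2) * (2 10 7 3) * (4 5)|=10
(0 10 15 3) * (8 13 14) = (0 10 15 3)(8 13 14) = [10, 1, 2, 0, 4, 5, 6, 7, 13, 9, 15, 11, 12, 14, 8, 3]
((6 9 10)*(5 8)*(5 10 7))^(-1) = [0, 1, 2, 3, 4, 7, 10, 9, 5, 6, 8] = (5 7 9 6 10 8)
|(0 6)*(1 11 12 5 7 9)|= 6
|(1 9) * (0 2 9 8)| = 5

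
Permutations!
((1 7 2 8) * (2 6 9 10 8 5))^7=(1 7 6 9 10 8)(2 5)=[0, 7, 5, 3, 4, 2, 9, 6, 1, 10, 8]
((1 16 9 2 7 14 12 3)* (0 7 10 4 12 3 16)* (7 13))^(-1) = (0 1 3 14 7 13)(2 9 16 12 4 10) = [1, 3, 9, 14, 10, 5, 6, 13, 8, 16, 2, 11, 4, 0, 7, 15, 12]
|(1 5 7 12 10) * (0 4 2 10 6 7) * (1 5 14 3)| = 15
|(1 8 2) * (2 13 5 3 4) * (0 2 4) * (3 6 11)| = 9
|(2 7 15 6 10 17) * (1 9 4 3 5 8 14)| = |(1 9 4 3 5 8 14)(2 7 15 6 10 17)| = 42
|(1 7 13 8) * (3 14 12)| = |(1 7 13 8)(3 14 12)| = 12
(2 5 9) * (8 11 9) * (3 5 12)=(2 12 3 5 8 11 9)=[0, 1, 12, 5, 4, 8, 6, 7, 11, 2, 10, 9, 3]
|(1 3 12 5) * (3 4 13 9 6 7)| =|(1 4 13 9 6 7 3 12 5)| =9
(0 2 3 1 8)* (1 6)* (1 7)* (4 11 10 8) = (0 2 3 6 7 1 4 11 10 8) = [2, 4, 3, 6, 11, 5, 7, 1, 0, 9, 8, 10]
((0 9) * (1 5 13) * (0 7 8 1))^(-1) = (0 13 5 1 8 7 9) = [13, 8, 2, 3, 4, 1, 6, 9, 7, 0, 10, 11, 12, 5]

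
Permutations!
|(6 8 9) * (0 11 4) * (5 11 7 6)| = |(0 7 6 8 9 5 11 4)| = 8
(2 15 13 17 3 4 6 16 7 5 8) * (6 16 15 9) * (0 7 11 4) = (0 7 5 8 2 9 6 15 13 17 3)(4 16 11) = [7, 1, 9, 0, 16, 8, 15, 5, 2, 6, 10, 4, 12, 17, 14, 13, 11, 3]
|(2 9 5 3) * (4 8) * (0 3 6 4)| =|(0 3 2 9 5 6 4 8)| =8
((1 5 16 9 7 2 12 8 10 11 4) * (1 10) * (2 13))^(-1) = (1 8 12 2 13 7 9 16 5)(4 11 10) = [0, 8, 13, 3, 11, 1, 6, 9, 12, 16, 4, 10, 2, 7, 14, 15, 5]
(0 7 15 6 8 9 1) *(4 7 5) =(0 5 4 7 15 6 8 9 1) =[5, 0, 2, 3, 7, 4, 8, 15, 9, 1, 10, 11, 12, 13, 14, 6]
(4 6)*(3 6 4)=(3 6)=[0, 1, 2, 6, 4, 5, 3]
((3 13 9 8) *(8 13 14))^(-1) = (3 8 14)(9 13) = [0, 1, 2, 8, 4, 5, 6, 7, 14, 13, 10, 11, 12, 9, 3]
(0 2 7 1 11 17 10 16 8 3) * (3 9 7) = (0 2 3)(1 11 17 10 16 8 9 7) = [2, 11, 3, 0, 4, 5, 6, 1, 9, 7, 16, 17, 12, 13, 14, 15, 8, 10]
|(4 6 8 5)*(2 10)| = |(2 10)(4 6 8 5)| = 4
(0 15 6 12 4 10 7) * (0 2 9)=[15, 1, 9, 3, 10, 5, 12, 2, 8, 0, 7, 11, 4, 13, 14, 6]=(0 15 6 12 4 10 7 2 9)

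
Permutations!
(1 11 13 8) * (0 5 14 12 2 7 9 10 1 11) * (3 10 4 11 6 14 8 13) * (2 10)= (0 5 8 6 14 12 10 1)(2 7 9 4 11 3)= [5, 0, 7, 2, 11, 8, 14, 9, 6, 4, 1, 3, 10, 13, 12]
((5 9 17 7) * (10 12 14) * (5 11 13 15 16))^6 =(5 15 11 17)(7 9 16 13) =[0, 1, 2, 3, 4, 15, 6, 9, 8, 16, 10, 17, 12, 7, 14, 11, 13, 5]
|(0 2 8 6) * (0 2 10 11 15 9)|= |(0 10 11 15 9)(2 8 6)|= 15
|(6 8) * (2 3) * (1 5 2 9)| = |(1 5 2 3 9)(6 8)| = 10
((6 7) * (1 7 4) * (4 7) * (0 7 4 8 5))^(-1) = (0 5 8 1 4 6 7) = [5, 4, 2, 3, 6, 8, 7, 0, 1]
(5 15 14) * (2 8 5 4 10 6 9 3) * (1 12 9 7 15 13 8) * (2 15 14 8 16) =[0, 12, 1, 15, 10, 13, 7, 14, 5, 3, 6, 11, 9, 16, 4, 8, 2] =(1 12 9 3 15 8 5 13 16 2)(4 10 6 7 14)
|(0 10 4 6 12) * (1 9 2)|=15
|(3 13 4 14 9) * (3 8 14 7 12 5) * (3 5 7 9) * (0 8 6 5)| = |(0 8 14 3 13 4 9 6 5)(7 12)| = 18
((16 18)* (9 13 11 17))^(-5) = (9 17 11 13)(16 18) = [0, 1, 2, 3, 4, 5, 6, 7, 8, 17, 10, 13, 12, 9, 14, 15, 18, 11, 16]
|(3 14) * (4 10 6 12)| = |(3 14)(4 10 6 12)| = 4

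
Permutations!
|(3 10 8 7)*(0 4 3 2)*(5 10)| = |(0 4 3 5 10 8 7 2)| = 8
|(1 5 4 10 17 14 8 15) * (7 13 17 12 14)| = 24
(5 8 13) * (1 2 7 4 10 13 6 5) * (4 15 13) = (1 2 7 15 13)(4 10)(5 8 6) = [0, 2, 7, 3, 10, 8, 5, 15, 6, 9, 4, 11, 12, 1, 14, 13]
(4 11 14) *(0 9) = (0 9)(4 11 14) = [9, 1, 2, 3, 11, 5, 6, 7, 8, 0, 10, 14, 12, 13, 4]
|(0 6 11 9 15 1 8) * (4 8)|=|(0 6 11 9 15 1 4 8)|=8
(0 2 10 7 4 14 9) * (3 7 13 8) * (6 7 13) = (0 2 10 6 7 4 14 9)(3 13 8) = [2, 1, 10, 13, 14, 5, 7, 4, 3, 0, 6, 11, 12, 8, 9]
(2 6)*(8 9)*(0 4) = (0 4)(2 6)(8 9) = [4, 1, 6, 3, 0, 5, 2, 7, 9, 8]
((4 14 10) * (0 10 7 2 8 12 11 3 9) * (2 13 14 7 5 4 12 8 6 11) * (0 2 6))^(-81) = (0 2 9 3 11 6 12 10)(4 5 14 13 7) = [2, 1, 9, 11, 5, 14, 12, 4, 8, 3, 0, 6, 10, 7, 13]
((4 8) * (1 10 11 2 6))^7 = [0, 11, 1, 3, 8, 5, 10, 7, 4, 9, 2, 6] = (1 11 6 10 2)(4 8)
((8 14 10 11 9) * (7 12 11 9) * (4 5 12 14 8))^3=(4 11 10 5 7 9 12 14)=[0, 1, 2, 3, 11, 7, 6, 9, 8, 12, 5, 10, 14, 13, 4]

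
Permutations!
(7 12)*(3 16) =(3 16)(7 12) =[0, 1, 2, 16, 4, 5, 6, 12, 8, 9, 10, 11, 7, 13, 14, 15, 3]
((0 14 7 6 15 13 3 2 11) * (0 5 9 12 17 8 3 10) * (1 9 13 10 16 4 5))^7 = [14, 11, 3, 8, 16, 4, 15, 6, 17, 1, 0, 2, 9, 5, 7, 10, 13, 12] = (0 14 7 6 15 10)(1 11 2 3 8 17 12 9)(4 16 13 5)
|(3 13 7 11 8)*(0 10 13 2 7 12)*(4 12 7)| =|(0 10 13 7 11 8 3 2 4 12)| =10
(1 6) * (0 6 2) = (0 6 1 2) = [6, 2, 0, 3, 4, 5, 1]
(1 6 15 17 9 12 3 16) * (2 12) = [0, 6, 12, 16, 4, 5, 15, 7, 8, 2, 10, 11, 3, 13, 14, 17, 1, 9] = (1 6 15 17 9 2 12 3 16)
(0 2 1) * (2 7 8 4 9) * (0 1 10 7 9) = (0 9 2 10 7 8 4) = [9, 1, 10, 3, 0, 5, 6, 8, 4, 2, 7]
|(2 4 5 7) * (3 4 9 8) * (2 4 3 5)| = |(2 9 8 5 7 4)| = 6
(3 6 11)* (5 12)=[0, 1, 2, 6, 4, 12, 11, 7, 8, 9, 10, 3, 5]=(3 6 11)(5 12)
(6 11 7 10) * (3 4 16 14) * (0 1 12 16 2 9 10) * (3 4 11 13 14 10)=(0 1 12 16 10 6 13 14 4 2 9 3 11 7)=[1, 12, 9, 11, 2, 5, 13, 0, 8, 3, 6, 7, 16, 14, 4, 15, 10]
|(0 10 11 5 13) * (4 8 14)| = |(0 10 11 5 13)(4 8 14)| = 15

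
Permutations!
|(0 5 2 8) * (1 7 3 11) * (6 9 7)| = 12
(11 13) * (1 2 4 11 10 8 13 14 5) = (1 2 4 11 14 5)(8 13 10) = [0, 2, 4, 3, 11, 1, 6, 7, 13, 9, 8, 14, 12, 10, 5]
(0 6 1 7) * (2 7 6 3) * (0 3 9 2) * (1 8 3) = (0 9 2 7 1 6 8 3) = [9, 6, 7, 0, 4, 5, 8, 1, 3, 2]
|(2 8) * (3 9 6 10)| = |(2 8)(3 9 6 10)| = 4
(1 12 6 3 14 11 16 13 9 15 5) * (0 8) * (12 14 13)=[8, 14, 2, 13, 4, 1, 3, 7, 0, 15, 10, 16, 6, 9, 11, 5, 12]=(0 8)(1 14 11 16 12 6 3 13 9 15 5)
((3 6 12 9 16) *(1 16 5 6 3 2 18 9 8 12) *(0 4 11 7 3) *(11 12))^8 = (0 4 12 8 11 7 3)(1 16 2 18 9 5 6) = [4, 16, 18, 0, 12, 6, 1, 3, 11, 5, 10, 7, 8, 13, 14, 15, 2, 17, 9]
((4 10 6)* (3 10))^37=(3 10 6 4)=[0, 1, 2, 10, 3, 5, 4, 7, 8, 9, 6]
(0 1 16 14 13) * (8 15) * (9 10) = (0 1 16 14 13)(8 15)(9 10) = [1, 16, 2, 3, 4, 5, 6, 7, 15, 10, 9, 11, 12, 0, 13, 8, 14]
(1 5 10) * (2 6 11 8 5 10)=[0, 10, 6, 3, 4, 2, 11, 7, 5, 9, 1, 8]=(1 10)(2 6 11 8 5)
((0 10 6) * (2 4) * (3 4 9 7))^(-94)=(0 6 10)(2 9 7 3 4)=[6, 1, 9, 4, 2, 5, 10, 3, 8, 7, 0]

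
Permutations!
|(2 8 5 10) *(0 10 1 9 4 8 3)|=20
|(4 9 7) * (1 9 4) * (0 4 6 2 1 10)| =|(0 4 6 2 1 9 7 10)| =8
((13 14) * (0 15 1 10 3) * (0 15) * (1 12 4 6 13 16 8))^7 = [0, 13, 2, 16, 10, 5, 3, 7, 6, 9, 14, 11, 1, 15, 12, 8, 4] = (1 13 15 8 6 3 16 4 10 14 12)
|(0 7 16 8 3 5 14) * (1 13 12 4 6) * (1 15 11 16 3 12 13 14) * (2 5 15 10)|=|(0 7 3 15 11 16 8 12 4 6 10 2 5 1 14)|=15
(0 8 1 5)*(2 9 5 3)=(0 8 1 3 2 9 5)=[8, 3, 9, 2, 4, 0, 6, 7, 1, 5]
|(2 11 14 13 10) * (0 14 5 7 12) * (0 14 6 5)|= 10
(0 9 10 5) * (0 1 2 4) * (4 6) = (0 9 10 5 1 2 6 4) = [9, 2, 6, 3, 0, 1, 4, 7, 8, 10, 5]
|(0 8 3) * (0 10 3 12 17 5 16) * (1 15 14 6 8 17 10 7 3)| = |(0 17 5 16)(1 15 14 6 8 12 10)(3 7)| = 28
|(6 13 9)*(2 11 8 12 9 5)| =|(2 11 8 12 9 6 13 5)| =8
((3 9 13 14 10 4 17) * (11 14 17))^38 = [0, 1, 2, 13, 14, 5, 6, 7, 8, 17, 11, 10, 12, 3, 4, 15, 16, 9] = (3 13)(4 14)(9 17)(10 11)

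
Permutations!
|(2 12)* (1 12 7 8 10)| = |(1 12 2 7 8 10)| = 6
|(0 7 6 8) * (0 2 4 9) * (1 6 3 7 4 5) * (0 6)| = 8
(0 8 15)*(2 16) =[8, 1, 16, 3, 4, 5, 6, 7, 15, 9, 10, 11, 12, 13, 14, 0, 2] =(0 8 15)(2 16)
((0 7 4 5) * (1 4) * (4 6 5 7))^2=(0 7 6)(1 5 4)=[7, 5, 2, 3, 1, 4, 0, 6]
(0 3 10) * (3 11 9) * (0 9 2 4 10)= [11, 1, 4, 0, 10, 5, 6, 7, 8, 3, 9, 2]= (0 11 2 4 10 9 3)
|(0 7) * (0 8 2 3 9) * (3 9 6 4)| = 15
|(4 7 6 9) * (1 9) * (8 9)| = 6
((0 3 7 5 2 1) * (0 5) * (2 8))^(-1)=(0 7 3)(1 2 8 5)=[7, 2, 8, 0, 4, 1, 6, 3, 5]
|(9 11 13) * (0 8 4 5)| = 12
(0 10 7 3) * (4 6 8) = (0 10 7 3)(4 6 8) = [10, 1, 2, 0, 6, 5, 8, 3, 4, 9, 7]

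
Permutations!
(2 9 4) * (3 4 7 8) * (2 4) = (2 9 7 8 3) = [0, 1, 9, 2, 4, 5, 6, 8, 3, 7]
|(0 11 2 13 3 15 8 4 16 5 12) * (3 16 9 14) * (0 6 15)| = |(0 11 2 13 16 5 12 6 15 8 4 9 14 3)| = 14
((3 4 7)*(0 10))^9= [10, 1, 2, 3, 4, 5, 6, 7, 8, 9, 0]= (0 10)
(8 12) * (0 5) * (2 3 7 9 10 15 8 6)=(0 5)(2 3 7 9 10 15 8 12 6)=[5, 1, 3, 7, 4, 0, 2, 9, 12, 10, 15, 11, 6, 13, 14, 8]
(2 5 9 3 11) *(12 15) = [0, 1, 5, 11, 4, 9, 6, 7, 8, 3, 10, 2, 15, 13, 14, 12] = (2 5 9 3 11)(12 15)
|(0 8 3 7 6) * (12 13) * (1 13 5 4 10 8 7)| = |(0 7 6)(1 13 12 5 4 10 8 3)| = 24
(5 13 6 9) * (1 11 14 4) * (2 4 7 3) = (1 11 14 7 3 2 4)(5 13 6 9) = [0, 11, 4, 2, 1, 13, 9, 3, 8, 5, 10, 14, 12, 6, 7]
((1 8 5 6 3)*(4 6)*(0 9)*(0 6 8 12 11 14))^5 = [12, 9, 2, 0, 5, 8, 14, 7, 4, 11, 10, 3, 6, 13, 1] = (0 12 6 14 1 9 11 3)(4 5 8)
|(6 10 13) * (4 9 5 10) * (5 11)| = 7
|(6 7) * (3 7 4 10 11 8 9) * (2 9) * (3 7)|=8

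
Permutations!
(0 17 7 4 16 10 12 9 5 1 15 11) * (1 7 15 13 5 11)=(0 17 15 1 13 5 7 4 16 10 12 9 11)=[17, 13, 2, 3, 16, 7, 6, 4, 8, 11, 12, 0, 9, 5, 14, 1, 10, 15]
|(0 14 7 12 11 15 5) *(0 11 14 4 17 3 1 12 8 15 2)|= 13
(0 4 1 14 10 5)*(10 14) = (14)(0 4 1 10 5) = [4, 10, 2, 3, 1, 0, 6, 7, 8, 9, 5, 11, 12, 13, 14]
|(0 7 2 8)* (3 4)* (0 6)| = 10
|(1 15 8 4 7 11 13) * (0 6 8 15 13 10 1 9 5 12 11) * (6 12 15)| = |(0 12 11 10 1 13 9 5 15 6 8 4 7)| = 13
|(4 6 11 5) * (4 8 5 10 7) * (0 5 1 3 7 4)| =|(0 5 8 1 3 7)(4 6 11 10)| =12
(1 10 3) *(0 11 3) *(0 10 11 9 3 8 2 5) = (0 9 3 1 11 8 2 5) = [9, 11, 5, 1, 4, 0, 6, 7, 2, 3, 10, 8]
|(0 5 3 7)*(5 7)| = |(0 7)(3 5)| = 2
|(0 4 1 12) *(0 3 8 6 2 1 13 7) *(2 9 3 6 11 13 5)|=|(0 4 5 2 1 12 6 9 3 8 11 13 7)|=13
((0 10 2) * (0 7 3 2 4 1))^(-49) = (0 1 4 10)(2 3 7) = [1, 4, 3, 7, 10, 5, 6, 2, 8, 9, 0]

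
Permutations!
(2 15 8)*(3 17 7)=(2 15 8)(3 17 7)=[0, 1, 15, 17, 4, 5, 6, 3, 2, 9, 10, 11, 12, 13, 14, 8, 16, 7]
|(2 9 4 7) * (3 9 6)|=|(2 6 3 9 4 7)|=6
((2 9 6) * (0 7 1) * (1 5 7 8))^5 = (0 1 8)(2 6 9)(5 7) = [1, 8, 6, 3, 4, 7, 9, 5, 0, 2]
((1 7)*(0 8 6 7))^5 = (8) = [0, 1, 2, 3, 4, 5, 6, 7, 8]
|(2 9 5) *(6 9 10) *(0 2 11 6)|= |(0 2 10)(5 11 6 9)|= 12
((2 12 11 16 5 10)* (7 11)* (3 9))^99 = [0, 1, 12, 9, 4, 10, 6, 11, 8, 3, 2, 16, 7, 13, 14, 15, 5] = (2 12 7 11 16 5 10)(3 9)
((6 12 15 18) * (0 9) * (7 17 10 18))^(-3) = (0 9)(6 17 12 10 15 18 7) = [9, 1, 2, 3, 4, 5, 17, 6, 8, 0, 15, 11, 10, 13, 14, 18, 16, 12, 7]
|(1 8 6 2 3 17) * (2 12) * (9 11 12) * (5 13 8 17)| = 18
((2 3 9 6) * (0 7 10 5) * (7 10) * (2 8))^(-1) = [5, 1, 8, 2, 4, 10, 9, 7, 6, 3, 0] = (0 5 10)(2 8 6 9 3)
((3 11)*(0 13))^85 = (0 13)(3 11) = [13, 1, 2, 11, 4, 5, 6, 7, 8, 9, 10, 3, 12, 0]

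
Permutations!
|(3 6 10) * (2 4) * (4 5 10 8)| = 7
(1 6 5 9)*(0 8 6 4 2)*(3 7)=[8, 4, 0, 7, 2, 9, 5, 3, 6, 1]=(0 8 6 5 9 1 4 2)(3 7)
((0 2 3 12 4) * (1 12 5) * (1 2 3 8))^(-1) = [4, 8, 5, 0, 12, 3, 6, 7, 2, 9, 10, 11, 1] = (0 4 12 1 8 2 5 3)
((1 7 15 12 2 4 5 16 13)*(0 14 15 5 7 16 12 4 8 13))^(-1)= [16, 13, 12, 3, 15, 7, 6, 4, 2, 9, 10, 11, 5, 8, 0, 14, 1]= (0 16 1 13 8 2 12 5 7 4 15 14)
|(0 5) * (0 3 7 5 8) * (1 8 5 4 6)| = 8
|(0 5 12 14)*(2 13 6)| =|(0 5 12 14)(2 13 6)| =12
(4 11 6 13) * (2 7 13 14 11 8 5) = (2 7 13 4 8 5)(6 14 11) = [0, 1, 7, 3, 8, 2, 14, 13, 5, 9, 10, 6, 12, 4, 11]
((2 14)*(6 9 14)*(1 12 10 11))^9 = (1 12 10 11)(2 6 9 14) = [0, 12, 6, 3, 4, 5, 9, 7, 8, 14, 11, 1, 10, 13, 2]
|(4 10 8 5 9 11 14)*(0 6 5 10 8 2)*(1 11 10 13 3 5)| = |(0 6 1 11 14 4 8 13 3 5 9 10 2)| = 13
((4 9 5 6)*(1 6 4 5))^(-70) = [0, 1, 2, 3, 4, 5, 6, 7, 8, 9] = (9)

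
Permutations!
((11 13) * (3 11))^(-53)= (3 11 13)= [0, 1, 2, 11, 4, 5, 6, 7, 8, 9, 10, 13, 12, 3]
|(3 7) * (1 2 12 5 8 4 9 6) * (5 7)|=10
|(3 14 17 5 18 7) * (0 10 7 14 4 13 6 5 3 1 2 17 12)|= 14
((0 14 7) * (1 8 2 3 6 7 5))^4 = (0 8 7 1 6 5 3 14 2) = [8, 6, 0, 14, 4, 3, 5, 1, 7, 9, 10, 11, 12, 13, 2]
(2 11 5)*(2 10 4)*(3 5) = (2 11 3 5 10 4) = [0, 1, 11, 5, 2, 10, 6, 7, 8, 9, 4, 3]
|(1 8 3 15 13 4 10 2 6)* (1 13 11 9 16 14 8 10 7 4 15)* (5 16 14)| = 22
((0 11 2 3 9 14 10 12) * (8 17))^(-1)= (0 12 10 14 9 3 2 11)(8 17)= [12, 1, 11, 2, 4, 5, 6, 7, 17, 3, 14, 0, 10, 13, 9, 15, 16, 8]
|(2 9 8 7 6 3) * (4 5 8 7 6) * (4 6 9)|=|(2 4 5 8 9 7 6 3)|=8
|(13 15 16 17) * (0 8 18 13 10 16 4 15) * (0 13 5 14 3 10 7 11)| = 22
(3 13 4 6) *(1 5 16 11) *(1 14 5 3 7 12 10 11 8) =(1 3 13 4 6 7 12 10 11 14 5 16 8) =[0, 3, 2, 13, 6, 16, 7, 12, 1, 9, 11, 14, 10, 4, 5, 15, 8]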